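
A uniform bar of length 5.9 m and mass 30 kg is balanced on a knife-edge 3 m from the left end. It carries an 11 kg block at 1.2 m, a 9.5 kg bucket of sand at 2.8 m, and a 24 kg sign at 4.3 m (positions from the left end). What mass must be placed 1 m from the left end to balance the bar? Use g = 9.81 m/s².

About the knife-edge (at 3 m from the left end):
Beam weight: 30 × 9.81 = 294.3 N down at 2.95 m → arm 0.05 m, τ = 294.3 × 0.05 = 14.72 N·m counterclockwise.
Block: 11 × 9.81 = 107.9 N down at 1.2 m → arm 1.8 m, τ = 107.9 × 1.8 = 194.2 N·m counterclockwise.
Bucket of sand: 9.5 × 9.81 = 93.2 N down at 2.8 m → arm 0.2 m, τ = 93.2 × 0.2 = 18.64 N·m counterclockwise.
Sign: 24 × 9.81 = 235.4 N down at 4.3 m → arm 1.3 m, τ = 235.4 × 1.3 = 306 N·m clockwise.
Net moment of known loads = 78.44 N·m clockwise.
An unknown mass m at 1 m has arm 2 m; its moment is m·g·2 counterclockwise.
Balancing moments: m × 9.81 × 2 = 78.44, giving m = 78.44 / (9.81 × 2) = 4 kg.

m ≈ 4 kg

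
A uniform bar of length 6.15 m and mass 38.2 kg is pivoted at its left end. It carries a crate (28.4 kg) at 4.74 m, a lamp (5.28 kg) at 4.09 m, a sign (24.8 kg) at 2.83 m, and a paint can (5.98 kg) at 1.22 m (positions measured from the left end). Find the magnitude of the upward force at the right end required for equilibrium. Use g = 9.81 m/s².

Choose the left end as the axis so the unknown pivot reaction has zero arm there.
Beam weight: 38.2 × 9.81 = 374.7 N down at 3.075 m → arm 3.075 m, τ = 374.7 × 3.075 = 1152 N·m clockwise.
Crate: 28.4 × 9.81 = 278.6 N down at 4.74 m → arm 4.74 m, τ = 278.6 × 4.74 = 1321 N·m clockwise.
Lamp: 5.28 × 9.81 = 51.8 N down at 4.09 m → arm 4.09 m, τ = 51.8 × 4.09 = 211.9 N·m clockwise.
Sign: 24.8 × 9.81 = 243.3 N down at 2.83 m → arm 2.83 m, τ = 243.3 × 2.83 = 688.5 N·m clockwise.
Paint can: 5.98 × 9.81 = 58.66 N down at 1.22 m → arm 1.22 m, τ = 58.66 × 1.22 = 71.57 N·m clockwise.
Net moment of the loads = 3445 N·m clockwise.
The upward force F acts at the right end, arm 6.15 m, giving F × 6.15 counterclockwise.
For rotational equilibrium, F × 6.15 = 3445, so F = 3445 / 6.15 = 560 N.

F ≈ 560 N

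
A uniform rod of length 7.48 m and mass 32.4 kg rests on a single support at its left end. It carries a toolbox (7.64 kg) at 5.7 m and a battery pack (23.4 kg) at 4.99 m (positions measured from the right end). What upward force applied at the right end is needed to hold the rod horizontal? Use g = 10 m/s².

F ≈ 258 N

About the left end:
Beam weight: 32.4 × 10 = 324 N down at 3.74 m → arm 3.74 m, τ = 324 × 3.74 = 1212 N·m clockwise.
Toolbox: 7.64 × 10 = 76.4 N down at 5.7 m → arm 1.78 m, τ = 76.4 × 1.78 = 136 N·m clockwise.
Battery pack: 23.4 × 10 = 234 N down at 4.99 m → arm 2.49 m, τ = 234 × 2.49 = 582.7 N·m clockwise.
Net moment of the loads = 1931 N·m clockwise.
The upward force F acts at the right end, arm 7.48 m, giving F × 7.48 counterclockwise.
For rotational equilibrium, F × 7.48 = 1931, so F = 1931 / 7.48 = 258 N.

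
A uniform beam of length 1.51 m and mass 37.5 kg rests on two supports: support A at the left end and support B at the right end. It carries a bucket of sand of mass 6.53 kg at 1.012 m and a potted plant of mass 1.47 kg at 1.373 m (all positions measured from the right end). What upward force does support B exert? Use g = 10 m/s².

R_B ≈ 210 N

Sum moments about support A (its reaction then has zero moment arm).
Beam weight: 37.5 × 10 = 375 N down at 0.755 m → arm 0.755 m, τ = 375 × 0.755 = 283.1 N·m clockwise.
Bucket of sand: 6.53 × 10 = 65.3 N down at 1.012 m → arm 0.498 m, τ = 65.3 × 0.498 = 32.52 N·m clockwise.
Potted plant: 1.47 × 10 = 14.7 N down at 1.373 m → arm 0.137 m, τ = 14.7 × 0.137 = 2.014 N·m clockwise.
Net load moment about support A = 317.6 N·m clockwise.
Reaction R at support B is upward at 0 m, arm 1.51 m → moment R × 1.51 counterclockwise.
Setting net torque to zero: R × 1.51 = 317.6 → R = 210 N.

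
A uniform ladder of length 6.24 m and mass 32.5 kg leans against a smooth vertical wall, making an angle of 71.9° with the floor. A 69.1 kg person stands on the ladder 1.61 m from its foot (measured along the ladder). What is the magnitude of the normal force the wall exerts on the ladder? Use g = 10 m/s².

N_wall ≈ 111 N

Sum moments about the foot of the ladder (the floor normal and friction both act there and drop out).
Ladder weight 32.5×10 = 325 N acts at 3.12 m along the ladder; its horizontal arm is 3.12·cos71.9° = 0.9693 m → τ = 315 N·m clockwise.
Person: 69.1×10 = 691 N at 1.61 m → arm 0.5002 m → τ = 345.6 N·m clockwise.
Wall normal N acts horizontally at the top; its moment arm is the height L sinθ = 6.24·sin71.9° = 5.931 m, counterclockwise.
Στ = 0 ⇒ N × 5.931 = 660.6 ⇒ N = 111 N.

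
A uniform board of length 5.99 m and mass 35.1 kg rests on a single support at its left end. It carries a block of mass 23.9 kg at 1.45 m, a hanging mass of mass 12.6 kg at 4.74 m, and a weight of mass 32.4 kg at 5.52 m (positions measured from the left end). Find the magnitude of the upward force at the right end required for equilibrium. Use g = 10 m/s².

F ≈ 632 N

Taking torques about the left end:
Beam weight: 35.1 × 10 = 351 N down at 2.995 m → arm 2.995 m, τ = 351 × 2.995 = 1051 N·m clockwise.
Block: 23.9 × 10 = 239 N down at 1.45 m → arm 1.45 m, τ = 239 × 1.45 = 346.6 N·m clockwise.
Hanging mass: 12.6 × 10 = 126 N down at 4.74 m → arm 4.74 m, τ = 126 × 4.74 = 597.2 N·m clockwise.
Weight: 32.4 × 10 = 324 N down at 5.52 m → arm 5.52 m, τ = 324 × 5.52 = 1788 N·m clockwise.
Net moment of the loads = 3783 N·m clockwise.
The upward force F acts at the right end, arm 5.99 m, giving F × 5.99 counterclockwise.
Στ = 0 ⇒ F × 5.99 = 3783 ⇒ F = 3783 / 5.99 = 632 N.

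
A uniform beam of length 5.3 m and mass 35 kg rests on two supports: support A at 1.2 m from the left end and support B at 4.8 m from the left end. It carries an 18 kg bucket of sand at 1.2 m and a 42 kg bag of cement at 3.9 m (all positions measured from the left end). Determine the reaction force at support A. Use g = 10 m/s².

R_A ≈ 494 N

Sum moments about support B (its reaction then has zero moment arm).
Beam weight: 35 × 10 = 350 N down at 2.65 m → arm 2.15 m, τ = 350 × 2.15 = 752.5 N·m counterclockwise.
Bucket of sand: 18 × 10 = 180 N down at 1.2 m → arm 3.6 m, τ = 180 × 3.6 = 648 N·m counterclockwise.
Bag of cement: 42 × 10 = 420 N down at 3.9 m → arm 0.9 m, τ = 420 × 0.9 = 378 N·m counterclockwise.
Net load moment about support B = 1778 N·m counterclockwise.
Reaction R at support A is upward at 1.2 m, arm 3.6 m → moment R × 3.6 clockwise.
Setting net torque to zero: R × 3.6 = 1778 → R = 494 N.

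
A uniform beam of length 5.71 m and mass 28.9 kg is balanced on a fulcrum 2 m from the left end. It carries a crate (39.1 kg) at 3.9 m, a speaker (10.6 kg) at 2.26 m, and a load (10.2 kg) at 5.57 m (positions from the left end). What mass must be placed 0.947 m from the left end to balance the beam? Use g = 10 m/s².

About the fulcrum (at 2 m from the left end):
Beam weight: 28.9 × 10 = 289 N down at 2.855 m → arm 0.855 m, τ = 289 × 0.855 = 247.1 N·m clockwise.
Crate: 39.1 × 10 = 391 N down at 3.9 m → arm 1.9 m, τ = 391 × 1.9 = 742.9 N·m clockwise.
Speaker: 10.6 × 10 = 106 N down at 2.26 m → arm 0.26 m, τ = 106 × 0.26 = 27.56 N·m clockwise.
Load: 10.2 × 10 = 102 N down at 5.57 m → arm 3.57 m, τ = 102 × 3.57 = 364.1 N·m clockwise.
Net moment of known loads = 1382 N·m clockwise.
An unknown mass m at 0.947 m has arm 1.053 m; its moment is m·g·1.053 counterclockwise.
Setting net torque to zero: m × 10 × 1.053 = 1382 → m = 1382 / (10 × 1.053) = 131 kg.

m ≈ 131 kg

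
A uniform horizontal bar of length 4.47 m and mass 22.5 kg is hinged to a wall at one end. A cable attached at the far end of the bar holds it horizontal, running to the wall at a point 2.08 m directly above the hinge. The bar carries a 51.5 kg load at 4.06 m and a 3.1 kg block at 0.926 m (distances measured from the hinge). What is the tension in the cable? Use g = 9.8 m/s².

About the hinge:
Beam weight: 22.5 × 9.8 = 220.5 N down at 2.235 m → arm 2.235 m, τ = 220.5 × 2.235 = 492.8 N·m clockwise.
Load: 51.5 × 9.8 = 504.7 N down at 4.06 m → arm 4.06 m, τ = 504.7 × 4.06 = 2049 N·m clockwise.
Block: 3.1 × 9.8 = 30.38 N down at 0.926 m → arm 0.926 m, τ = 30.38 × 0.926 = 28.13 N·m clockwise.
Total clockwise load moment = 2570 N·m.
The cable tension T acts at 4.47 m; only its component perpendicular to the bar, T sinθ, produces torque. sinθ = h/√(h²+d²) = 2.08/√(2.08²+4.47²) = 0.4219.
Στ = 0 ⇒ T × 4.47 × 0.4219 = 2570 ⇒ T = 2570 / 1.886 = 1360 N.

T ≈ 1360 N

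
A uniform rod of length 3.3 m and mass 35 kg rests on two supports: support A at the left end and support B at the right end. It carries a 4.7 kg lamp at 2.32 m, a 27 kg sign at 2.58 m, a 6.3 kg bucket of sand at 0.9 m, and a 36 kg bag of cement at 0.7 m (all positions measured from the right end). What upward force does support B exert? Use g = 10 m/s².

Choose support A as the axis so its reaction then has zero moment arm.
Beam weight: 35 × 10 = 350 N down at 1.65 m → arm 1.65 m, τ = 350 × 1.65 = 577.5 N·m clockwise.
Lamp: 4.7 × 10 = 47 N down at 2.32 m → arm 0.98 m, τ = 47 × 0.98 = 46.06 N·m clockwise.
Sign: 27 × 10 = 270 N down at 2.58 m → arm 0.72 m, τ = 270 × 0.72 = 194.4 N·m clockwise.
Bucket of sand: 6.3 × 10 = 63 N down at 0.9 m → arm 2.4 m, τ = 63 × 2.4 = 151.2 N·m clockwise.
Bag of cement: 36 × 10 = 360 N down at 0.7 m → arm 2.6 m, τ = 360 × 2.6 = 936 N·m clockwise.
Net load moment about support A = 1905 N·m clockwise.
Reaction R at support B is upward at 0 m, arm 3.3 m → moment R × 3.3 counterclockwise.
Setting net torque to zero: R × 3.3 = 1905 → R = 577 N.

R_B ≈ 577 N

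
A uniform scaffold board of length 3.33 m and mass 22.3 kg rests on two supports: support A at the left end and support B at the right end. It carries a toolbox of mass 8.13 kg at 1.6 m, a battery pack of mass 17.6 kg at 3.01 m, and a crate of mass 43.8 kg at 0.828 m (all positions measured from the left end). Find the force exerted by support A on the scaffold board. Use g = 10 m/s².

Taking torques about support B:
Beam weight: 22.3 × 10 = 223 N down at 1.665 m → arm 1.665 m, τ = 223 × 1.665 = 371.3 N·m counterclockwise.
Toolbox: 8.13 × 10 = 81.3 N down at 1.6 m → arm 1.73 m, τ = 81.3 × 1.73 = 140.6 N·m counterclockwise.
Battery pack: 17.6 × 10 = 176 N down at 3.01 m → arm 0.32 m, τ = 176 × 0.32 = 56.32 N·m counterclockwise.
Crate: 43.8 × 10 = 438 N down at 0.828 m → arm 2.502 m, τ = 438 × 2.502 = 1096 N·m counterclockwise.
Net load moment about support B = 1664 N·m counterclockwise.
Reaction R at support A is upward at 0 m, arm 3.33 m → moment R × 3.33 clockwise.
Setting net torque to zero: R × 3.33 = 1664 → R = 500 N.

R_A ≈ 500 N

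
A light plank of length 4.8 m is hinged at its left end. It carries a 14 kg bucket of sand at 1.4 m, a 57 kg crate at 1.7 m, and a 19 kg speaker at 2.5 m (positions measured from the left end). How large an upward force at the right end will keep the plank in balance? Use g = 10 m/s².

F ≈ 342 N

Choose the left end as the axis so the unknown pivot reaction has zero arm there.
Bucket of sand: 14 × 10 = 140 N down at 1.4 m → arm 1.4 m, τ = 140 × 1.4 = 196 N·m clockwise.
Crate: 57 × 10 = 570 N down at 1.7 m → arm 1.7 m, τ = 570 × 1.7 = 969 N·m clockwise.
Speaker: 19 × 10 = 190 N down at 2.5 m → arm 2.5 m, τ = 190 × 2.5 = 475 N·m clockwise.
Net moment of the loads = 1640 N·m clockwise.
The upward force F acts at the right end, arm 4.8 m, giving F × 4.8 counterclockwise.
Setting net torque to zero: F × 4.8 = 1640 → F = 1640 / 4.8 = 342 N.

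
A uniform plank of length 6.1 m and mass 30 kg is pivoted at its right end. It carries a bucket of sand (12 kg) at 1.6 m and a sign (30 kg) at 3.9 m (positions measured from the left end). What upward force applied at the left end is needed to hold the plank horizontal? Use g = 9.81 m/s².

F ≈ 340 N

About the right end:
Beam weight: 30 × 9.81 = 294.3 N down at 3.05 m → arm 3.05 m, τ = 294.3 × 3.05 = 897.6 N·m counterclockwise.
Bucket of sand: 12 × 9.81 = 117.7 N down at 1.6 m → arm 4.5 m, τ = 117.7 × 4.5 = 529.6 N·m counterclockwise.
Sign: 30 × 9.81 = 294.3 N down at 3.9 m → arm 2.2 m, τ = 294.3 × 2.2 = 647.5 N·m counterclockwise.
Net moment of the loads = 2075 N·m counterclockwise.
The upward force F acts at the left end, arm 6.1 m, giving F × 6.1 clockwise.
Balancing moments: F × 6.1 = 2075, giving F = 2075 / 6.1 = 340 N.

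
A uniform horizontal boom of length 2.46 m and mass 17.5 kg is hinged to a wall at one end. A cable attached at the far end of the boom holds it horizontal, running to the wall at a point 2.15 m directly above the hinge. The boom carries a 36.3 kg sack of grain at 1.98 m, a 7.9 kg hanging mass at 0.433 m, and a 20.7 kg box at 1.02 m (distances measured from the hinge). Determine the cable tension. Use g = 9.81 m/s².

T ≈ 715 N

Sum moments about the hinge (the unknown hinge reaction has zero arm there).
Beam weight: 17.5 × 9.81 = 171.7 N down at 1.23 m → arm 1.23 m, τ = 171.7 × 1.23 = 211.2 N·m clockwise.
Sack of grain: 36.3 × 9.81 = 356.1 N down at 1.98 m → arm 1.98 m, τ = 356.1 × 1.98 = 705.1 N·m clockwise.
Hanging mass: 7.9 × 9.81 = 77.5 N down at 0.433 m → arm 0.433 m, τ = 77.5 × 0.433 = 33.56 N·m clockwise.
Box: 20.7 × 9.81 = 203.1 N down at 1.02 m → arm 1.02 m, τ = 203.1 × 1.02 = 207.2 N·m clockwise.
Total clockwise load moment = 1157 N·m.
The cable tension T acts at 2.46 m; only its component perpendicular to the boom, T sinθ, produces torque. sinθ = h/√(h²+d²) = 2.15/√(2.15²+2.46²) = 0.6581.
Balancing moments: T × 2.46 × 0.6581 = 1157, giving T = 1157 / 1.619 = 715 N.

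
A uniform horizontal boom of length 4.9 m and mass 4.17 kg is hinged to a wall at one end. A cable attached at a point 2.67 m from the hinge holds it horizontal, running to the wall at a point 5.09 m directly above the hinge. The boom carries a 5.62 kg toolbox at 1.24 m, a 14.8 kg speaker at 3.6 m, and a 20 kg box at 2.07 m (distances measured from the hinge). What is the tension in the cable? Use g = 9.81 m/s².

Taking torques about the hinge:
Beam weight: 4.17 × 9.81 = 40.91 N down at 2.45 m → arm 2.45 m, τ = 40.91 × 2.45 = 100.2 N·m clockwise.
Toolbox: 5.62 × 9.81 = 55.13 N down at 1.24 m → arm 1.24 m, τ = 55.13 × 1.24 = 68.36 N·m clockwise.
Speaker: 14.8 × 9.81 = 145.2 N down at 3.6 m → arm 3.6 m, τ = 145.2 × 3.6 = 522.7 N·m clockwise.
Box: 20 × 9.81 = 196.2 N down at 2.07 m → arm 2.07 m, τ = 196.2 × 2.07 = 406.1 N·m clockwise.
Total clockwise load moment = 1097 N·m.
The cable tension T acts at 2.67 m; only its component perpendicular to the boom, T sinθ, produces torque. sinθ = h/√(h²+d²) = 5.09/√(5.09²+2.67²) = 0.8856.
For rotational equilibrium, T × 2.67 × 0.8856 = 1097, so T = 1097 / 2.365 = 464 N.

T ≈ 464 N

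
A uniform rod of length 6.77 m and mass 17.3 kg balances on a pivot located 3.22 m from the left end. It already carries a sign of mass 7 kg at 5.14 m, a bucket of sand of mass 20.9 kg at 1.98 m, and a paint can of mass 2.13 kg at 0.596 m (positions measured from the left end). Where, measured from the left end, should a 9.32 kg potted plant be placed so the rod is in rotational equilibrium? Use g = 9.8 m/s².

Taking torques about the pivot (at 3.22 m from the left end):
Beam weight: 17.3 × 9.8 = 169.5 N down at 3.385 m → arm 0.165 m, τ = 169.5 × 0.165 = 27.97 N·m clockwise.
Sign: 7 × 9.8 = 68.6 N down at 5.14 m → arm 1.92 m, τ = 68.6 × 1.92 = 131.7 N·m clockwise.
Bucket of sand: 20.9 × 9.8 = 204.8 N down at 1.98 m → arm 1.24 m, τ = 204.8 × 1.24 = 254 N·m counterclockwise.
Paint can: 2.13 × 9.8 = 20.87 N down at 0.596 m → arm 2.624 m, τ = 20.87 × 2.624 = 54.76 N·m counterclockwise.
Net moment of existing loads = 149.1 N·m counterclockwise.
The potted plant weighs 9.32 × 9.8 = 91.34 N and must supply an equal clockwise moment, so its lever arm about the pivot is 149.1 / 91.34 = 1.63 m.
That puts it at 3.22 + 1.63 = 4.85 m from the left end.

x ≈ 4.85 m from the left end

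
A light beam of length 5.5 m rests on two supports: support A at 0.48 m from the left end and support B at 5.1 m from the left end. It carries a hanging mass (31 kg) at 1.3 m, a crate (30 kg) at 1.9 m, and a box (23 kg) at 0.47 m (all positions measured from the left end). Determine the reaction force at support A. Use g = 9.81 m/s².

Sum moments about support B (its reaction then has zero moment arm).
Hanging mass: 31 × 9.81 = 304.1 N down at 1.3 m → arm 3.8 m, τ = 304.1 × 3.8 = 1156 N·m counterclockwise.
Crate: 30 × 9.81 = 294.3 N down at 1.9 m → arm 3.2 m, τ = 294.3 × 3.2 = 941.8 N·m counterclockwise.
Box: 23 × 9.81 = 225.6 N down at 0.47 m → arm 4.63 m, τ = 225.6 × 4.63 = 1045 N·m counterclockwise.
Net load moment about support B = 3143 N·m counterclockwise.
Reaction R at support A is upward at 0.48 m, arm 4.62 m → moment R × 4.62 clockwise.
For rotational equilibrium, R × 4.62 = 3143, so R = 680 N.

R_A ≈ 680 N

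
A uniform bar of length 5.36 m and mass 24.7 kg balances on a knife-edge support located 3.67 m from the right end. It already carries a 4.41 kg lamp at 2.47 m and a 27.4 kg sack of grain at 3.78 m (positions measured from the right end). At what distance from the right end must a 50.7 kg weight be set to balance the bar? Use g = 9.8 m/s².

x ≈ 4.2 m from the right end

Sum moments about the knife-edge support (at 3.67 m from the right end) (the support reaction has zero arm there).
Beam weight: 24.7 × 9.8 = 242.1 N down at 2.68 m → arm 0.99 m, τ = 242.1 × 0.99 = 239.7 N·m clockwise.
Lamp: 4.41 × 9.8 = 43.22 N down at 2.47 m → arm 1.2 m, τ = 43.22 × 1.2 = 51.86 N·m clockwise.
Sack of grain: 27.4 × 9.8 = 268.5 N down at 3.78 m → arm 0.11 m, τ = 268.5 × 0.11 = 29.54 N·m counterclockwise.
Net moment of existing loads = 262 N·m clockwise.
The weight weighs 50.7 × 9.8 = 496.9 N and must supply an equal counterclockwise moment, so its lever arm about the knife-edge support is 262 / 496.9 = 0.527 m.
That puts it at 3.67 + 0.527 = 4.2 m from the right end.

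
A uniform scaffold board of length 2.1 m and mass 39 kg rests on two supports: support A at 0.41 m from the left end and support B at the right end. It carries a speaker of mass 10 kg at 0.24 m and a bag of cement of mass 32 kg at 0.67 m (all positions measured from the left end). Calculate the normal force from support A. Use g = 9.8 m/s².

R_A ≈ 611 N

Taking torques about support B:
Beam weight: 39 × 9.8 = 382.2 N down at 1.05 m → arm 1.05 m, τ = 382.2 × 1.05 = 401.3 N·m counterclockwise.
Speaker: 10 × 9.8 = 98 N down at 0.24 m → arm 1.86 m, τ = 98 × 1.86 = 182.3 N·m counterclockwise.
Bag of cement: 32 × 9.8 = 313.6 N down at 0.67 m → arm 1.43 m, τ = 313.6 × 1.43 = 448.4 N·m counterclockwise.
Net load moment about support B = 1032 N·m counterclockwise.
Reaction R at support A is upward at 0.41 m, arm 1.69 m → moment R × 1.69 clockwise.
Στ = 0 ⇒ R × 1.69 = 1032 ⇒ R = 611 N.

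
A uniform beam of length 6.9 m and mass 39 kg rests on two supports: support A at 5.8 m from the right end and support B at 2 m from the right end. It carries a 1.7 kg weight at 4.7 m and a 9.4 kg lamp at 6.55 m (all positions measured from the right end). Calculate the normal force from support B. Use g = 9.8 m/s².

Choose support A as the axis so its reaction then has zero moment arm.
Beam weight: 39 × 9.8 = 382.2 N down at 3.45 m → arm 2.35 m, τ = 382.2 × 2.35 = 898.2 N·m clockwise.
Weight: 1.7 × 9.8 = 16.66 N down at 4.7 m → arm 1.1 m, τ = 16.66 × 1.1 = 18.33 N·m clockwise.
Lamp: 9.4 × 9.8 = 92.12 N down at 6.55 m → arm 0.75 m, τ = 92.12 × 0.75 = 69.09 N·m counterclockwise.
Net load moment about support A = 847.4 N·m clockwise.
Reaction R at support B is upward at 2 m, arm 3.8 m → moment R × 3.8 counterclockwise.
For rotational equilibrium, R × 3.8 = 847.4, so R = 223 N.

R_B ≈ 223 N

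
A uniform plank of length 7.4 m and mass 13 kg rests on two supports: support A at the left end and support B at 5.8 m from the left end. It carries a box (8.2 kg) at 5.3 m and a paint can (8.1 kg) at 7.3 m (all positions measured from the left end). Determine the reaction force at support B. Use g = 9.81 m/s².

R_B ≈ 255 N

Taking torques about support A:
Beam weight: 13 × 9.81 = 127.5 N down at 3.7 m → arm 3.7 m, τ = 127.5 × 3.7 = 471.8 N·m clockwise.
Box: 8.2 × 9.81 = 80.44 N down at 5.3 m → arm 5.3 m, τ = 80.44 × 5.3 = 426.3 N·m clockwise.
Paint can: 8.1 × 9.81 = 79.46 N down at 7.3 m → arm 7.3 m, τ = 79.46 × 7.3 = 580.1 N·m clockwise.
Net load moment about support A = 1478 N·m clockwise.
Reaction R at support B is upward at 5.8 m, arm 5.8 m → moment R × 5.8 counterclockwise.
Balancing moments: R × 5.8 = 1478, giving R = 255 N.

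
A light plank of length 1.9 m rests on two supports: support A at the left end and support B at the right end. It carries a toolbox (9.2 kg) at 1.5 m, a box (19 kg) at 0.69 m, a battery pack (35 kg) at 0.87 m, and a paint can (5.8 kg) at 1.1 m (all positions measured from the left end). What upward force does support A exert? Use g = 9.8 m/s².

Sum moments about support B (its reaction then has zero moment arm).
Toolbox: 9.2 × 9.8 = 90.16 N down at 1.5 m → arm 0.4 m, τ = 90.16 × 0.4 = 36.06 N·m counterclockwise.
Box: 19 × 9.8 = 186.2 N down at 0.69 m → arm 1.21 m, τ = 186.2 × 1.21 = 225.3 N·m counterclockwise.
Battery pack: 35 × 9.8 = 343 N down at 0.87 m → arm 1.03 m, τ = 343 × 1.03 = 353.3 N·m counterclockwise.
Paint can: 5.8 × 9.8 = 56.84 N down at 1.1 m → arm 0.8 m, τ = 56.84 × 0.8 = 45.47 N·m counterclockwise.
Net load moment about support B = 660.1 N·m counterclockwise.
Reaction R at support A is upward at 0 m, arm 1.9 m → moment R × 1.9 clockwise.
Setting net torque to zero: R × 1.9 = 660.1 → R = 347 N.

R_A ≈ 347 N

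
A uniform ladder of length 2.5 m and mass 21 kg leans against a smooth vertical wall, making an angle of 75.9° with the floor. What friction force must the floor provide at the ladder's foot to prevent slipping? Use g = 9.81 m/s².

f ≈ 25.9 N

Choose the foot of the ladder as the axis so the floor normal and friction both act there and drop out.
Ladder weight 21×9.81 = 206 N acts at 1.25 m along the ladder; its horizontal arm is 1.25·cos75.9° = 0.3045 m → τ = 62.73 N·m clockwise.
Wall normal N acts horizontally at the top; its moment arm is the height L sinθ = 2.5·sin75.9° = 2.425 m, counterclockwise.
Στ = 0 ⇒ N × 2.425 = 62.73 ⇒ N = 25.9 N.
ΣFx = 0: friction at the foot balances the wall's push, so f = N_wall = 25.9 N.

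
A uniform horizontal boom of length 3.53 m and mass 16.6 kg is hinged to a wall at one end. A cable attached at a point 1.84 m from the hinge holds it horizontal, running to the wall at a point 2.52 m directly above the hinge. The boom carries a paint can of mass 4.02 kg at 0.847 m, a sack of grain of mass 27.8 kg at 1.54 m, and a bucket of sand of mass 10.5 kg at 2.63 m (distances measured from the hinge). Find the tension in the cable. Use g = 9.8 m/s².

T ≈ 680 N

Sum moments about the hinge (the unknown hinge reaction has zero arm there).
Beam weight: 16.6 × 9.8 = 162.7 N down at 1.765 m → arm 1.765 m, τ = 162.7 × 1.765 = 287.2 N·m clockwise.
Paint can: 4.02 × 9.8 = 39.4 N down at 0.847 m → arm 0.847 m, τ = 39.4 × 0.847 = 33.37 N·m clockwise.
Sack of grain: 27.8 × 9.8 = 272.4 N down at 1.54 m → arm 1.54 m, τ = 272.4 × 1.54 = 419.5 N·m clockwise.
Bucket of sand: 10.5 × 9.8 = 102.9 N down at 2.63 m → arm 2.63 m, τ = 102.9 × 2.63 = 270.6 N·m clockwise.
Total clockwise load moment = 1011 N·m.
The cable tension T acts at 1.84 m; only its component perpendicular to the boom, T sinθ, produces torque. sinθ = h/√(h²+d²) = 2.52/√(2.52²+1.84²) = 0.8076.
Balancing moments: T × 1.84 × 0.8076 = 1011, giving T = 1011 / 1.486 = 680 N.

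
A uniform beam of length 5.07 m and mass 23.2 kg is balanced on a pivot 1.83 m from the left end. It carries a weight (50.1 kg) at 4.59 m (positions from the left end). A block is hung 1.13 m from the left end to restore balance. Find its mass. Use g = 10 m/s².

Taking torques about the pivot (at 1.83 m from the left end):
Beam weight: 23.2 × 10 = 232 N down at 2.535 m → arm 0.705 m, τ = 232 × 0.705 = 163.6 N·m clockwise.
Weight: 50.1 × 10 = 501 N down at 4.59 m → arm 2.76 m, τ = 501 × 2.76 = 1383 N·m clockwise.
Net moment of known loads = 1547 N·m clockwise.
An unknown mass m at 1.13 m has arm 0.7 m; its moment is m·g·0.7 counterclockwise.
Balancing moments: m × 10 × 0.7 = 1547, giving m = 1547 / (10 × 0.7) = 221 kg.

m ≈ 221 kg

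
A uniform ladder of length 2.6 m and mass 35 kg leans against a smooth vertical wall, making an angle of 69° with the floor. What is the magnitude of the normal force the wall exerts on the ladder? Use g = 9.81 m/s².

N_wall ≈ 65.9 N

Take moments about the foot of the ladder.
Ladder weight 35×9.81 = 343.4 N acts at 1.3 m along the ladder; its horizontal arm is 1.3·cos69° = 0.4659 m → τ = 160 N·m clockwise.
Wall normal N acts horizontally at the top; its moment arm is the height L sinθ = 2.6·sin69° = 2.427 m, counterclockwise.
For rotational equilibrium, N × 2.427 = 160, so N = 65.9 N.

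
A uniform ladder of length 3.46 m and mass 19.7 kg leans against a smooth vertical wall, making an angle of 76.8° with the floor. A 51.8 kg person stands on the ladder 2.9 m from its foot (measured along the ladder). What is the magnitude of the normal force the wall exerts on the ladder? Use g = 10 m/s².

N_wall ≈ 125 N

Take moments about the foot of the ladder.
Ladder weight 19.7×10 = 197 N acts at 1.73 m along the ladder; its horizontal arm is 1.73·cos76.8° = 0.395 m → τ = 77.81 N·m clockwise.
Person: 51.8×10 = 518 N at 2.9 m → arm 0.6622 m → τ = 343 N·m clockwise.
Wall normal N acts horizontally at the top; its moment arm is the height L sinθ = 3.46·sin76.8° = 3.369 m, counterclockwise.
For rotational equilibrium, N × 3.369 = 420.8, so N = 125 N.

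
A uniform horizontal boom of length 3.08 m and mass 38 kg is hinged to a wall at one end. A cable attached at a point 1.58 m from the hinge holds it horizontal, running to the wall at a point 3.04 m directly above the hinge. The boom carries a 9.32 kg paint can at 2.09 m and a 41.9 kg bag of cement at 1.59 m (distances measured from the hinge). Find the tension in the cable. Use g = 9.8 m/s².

Taking torques about the hinge:
Beam weight: 38 × 9.8 = 372.4 N down at 1.54 m → arm 1.54 m, τ = 372.4 × 1.54 = 573.5 N·m clockwise.
Paint can: 9.32 × 9.8 = 91.34 N down at 2.09 m → arm 2.09 m, τ = 91.34 × 2.09 = 190.9 N·m clockwise.
Bag of cement: 41.9 × 9.8 = 410.6 N down at 1.59 m → arm 1.59 m, τ = 410.6 × 1.59 = 652.9 N·m clockwise.
Total clockwise load moment = 1417 N·m.
The cable tension T acts at 1.58 m; only its component perpendicular to the boom, T sinθ, produces torque. sinθ = h/√(h²+d²) = 3.04/√(3.04²+1.58²) = 0.8873.
Balancing moments: T × 1.58 × 0.8873 = 1417, giving T = 1417 / 1.402 = 1010 N.

T ≈ 1010 N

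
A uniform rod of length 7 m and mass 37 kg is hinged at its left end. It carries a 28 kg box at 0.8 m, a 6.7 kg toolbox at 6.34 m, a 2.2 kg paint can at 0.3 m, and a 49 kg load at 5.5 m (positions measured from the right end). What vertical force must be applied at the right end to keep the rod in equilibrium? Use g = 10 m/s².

F ≈ 565 N

Choose the left end as the axis so the unknown pivot reaction has zero arm there.
Beam weight: 37 × 10 = 370 N down at 3.5 m → arm 3.5 m, τ = 370 × 3.5 = 1295 N·m clockwise.
Box: 28 × 10 = 280 N down at 0.8 m → arm 6.2 m, τ = 280 × 6.2 = 1736 N·m clockwise.
Toolbox: 6.7 × 10 = 67 N down at 6.34 m → arm 0.66 m, τ = 67 × 0.66 = 44.22 N·m clockwise.
Paint can: 2.2 × 10 = 22 N down at 0.3 m → arm 6.7 m, τ = 22 × 6.7 = 147.4 N·m clockwise.
Load: 49 × 10 = 490 N down at 5.5 m → arm 1.5 m, τ = 490 × 1.5 = 735 N·m clockwise.
Net moment of the loads = 3958 N·m clockwise.
The upward force F acts at the right end, arm 7 m, giving F × 7 counterclockwise.
Setting net torque to zero: F × 7 = 3958 → F = 3958 / 7 = 565 N.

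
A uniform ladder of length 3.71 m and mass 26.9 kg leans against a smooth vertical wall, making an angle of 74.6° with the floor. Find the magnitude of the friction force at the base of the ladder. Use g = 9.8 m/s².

f ≈ 36.3 N

Taking torques about the foot of the ladder:
Ladder weight 26.9×9.8 = 263.6 N acts at 1.855 m along the ladder; its horizontal arm is 1.855·cos74.6° = 0.4926 m → τ = 129.8 N·m clockwise.
Wall normal N acts horizontally at the top; its moment arm is the height L sinθ = 3.71·sin74.6° = 3.577 m, counterclockwise.
Balancing moments: N × 3.577 = 129.8, giving N = 36.3 N.
ΣFx = 0: friction at the foot balances the wall's push, so f = N_wall = 36.3 N.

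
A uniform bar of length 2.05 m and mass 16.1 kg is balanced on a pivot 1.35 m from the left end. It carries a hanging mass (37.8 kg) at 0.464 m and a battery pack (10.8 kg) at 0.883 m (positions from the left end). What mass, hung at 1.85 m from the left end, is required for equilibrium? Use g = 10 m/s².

Taking torques about the pivot (at 1.35 m from the left end):
Beam weight: 16.1 × 10 = 161 N down at 1.025 m → arm 0.325 m, τ = 161 × 0.325 = 52.33 N·m counterclockwise.
Hanging mass: 37.8 × 10 = 378 N down at 0.464 m → arm 0.886 m, τ = 378 × 0.886 = 334.9 N·m counterclockwise.
Battery pack: 10.8 × 10 = 108 N down at 0.883 m → arm 0.467 m, τ = 108 × 0.467 = 50.44 N·m counterclockwise.
Net moment of known loads = 437.7 N·m counterclockwise.
An unknown mass m at 1.85 m has arm 0.5 m; its moment is m·g·0.5 clockwise.
Balancing moments: m × 10 × 0.5 = 437.7, giving m = 437.7 / (10 × 0.5) = 87.5 kg.

m ≈ 87.5 kg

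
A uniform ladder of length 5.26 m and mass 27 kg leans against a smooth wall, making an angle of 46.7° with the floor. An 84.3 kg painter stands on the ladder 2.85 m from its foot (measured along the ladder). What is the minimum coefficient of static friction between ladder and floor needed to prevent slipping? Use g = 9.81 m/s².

Choose the foot of the ladder as the axis so the floor normal and friction both act there and drop out.
Ladder weight 27×9.81 = 264.9 N acts at 2.63 m along the ladder; its horizontal arm is 2.63·cos46.7° = 1.804 m → τ = 477.9 N·m clockwise.
Painter: 84.3×9.81 = 827 N at 2.85 m → arm 1.955 m → τ = 1617 N·m clockwise.
Wall normal N acts horizontally at the top; its moment arm is the height L sinθ = 5.26·sin46.7° = 3.828 m, counterclockwise.
Setting net torque to zero: N × 3.828 = 2095 → N = 547.3 N.
ΣFx = 0 ⇒ f = N_wall = 547.3 N. ΣFy = 0 ⇒ N_floor = 1092 N.
μ_min = f / N_floor = 547.3 / 1092 = 0.501.

μ_min ≈ 0.501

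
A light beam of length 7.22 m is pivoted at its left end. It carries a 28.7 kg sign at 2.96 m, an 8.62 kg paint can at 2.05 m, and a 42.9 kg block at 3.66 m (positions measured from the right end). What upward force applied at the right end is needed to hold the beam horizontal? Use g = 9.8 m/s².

F ≈ 434 N

Taking torques about the left end:
Sign: 28.7 × 9.8 = 281.3 N down at 2.96 m → arm 4.26 m, τ = 281.3 × 4.26 = 1198 N·m clockwise.
Paint can: 8.62 × 9.8 = 84.48 N down at 2.05 m → arm 5.17 m, τ = 84.48 × 5.17 = 436.8 N·m clockwise.
Block: 42.9 × 9.8 = 420.4 N down at 3.66 m → arm 3.56 m, τ = 420.4 × 3.56 = 1497 N·m clockwise.
Net moment of the loads = 3132 N·m clockwise.
The upward force F acts at the right end, arm 7.22 m, giving F × 7.22 counterclockwise.
Balancing moments: F × 7.22 = 3132, giving F = 3132 / 7.22 = 434 N.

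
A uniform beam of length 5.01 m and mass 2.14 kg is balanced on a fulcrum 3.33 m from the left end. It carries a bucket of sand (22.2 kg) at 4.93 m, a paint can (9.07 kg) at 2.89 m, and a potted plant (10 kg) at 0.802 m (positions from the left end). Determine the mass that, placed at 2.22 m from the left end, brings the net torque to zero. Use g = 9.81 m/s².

Taking torques about the fulcrum (at 3.33 m from the left end):
Beam weight: 2.14 × 9.81 = 20.99 N down at 2.505 m → arm 0.825 m, τ = 20.99 × 0.825 = 17.32 N·m counterclockwise.
Bucket of sand: 22.2 × 9.81 = 217.8 N down at 4.93 m → arm 1.6 m, τ = 217.8 × 1.6 = 348.5 N·m clockwise.
Paint can: 9.07 × 9.81 = 88.98 N down at 2.89 m → arm 0.44 m, τ = 88.98 × 0.44 = 39.15 N·m counterclockwise.
Potted plant: 10 × 9.81 = 98.1 N down at 0.802 m → arm 2.528 m, τ = 98.1 × 2.528 = 248 N·m counterclockwise.
Net moment of known loads = 44.03 N·m clockwise.
An unknown mass m at 2.22 m has arm 1.11 m; its moment is m·g·1.11 counterclockwise.
For rotational equilibrium, m × 9.81 × 1.11 = 44.03, so m = 44.03 / (9.81 × 1.11) = 4.04 kg.

m ≈ 4.04 kg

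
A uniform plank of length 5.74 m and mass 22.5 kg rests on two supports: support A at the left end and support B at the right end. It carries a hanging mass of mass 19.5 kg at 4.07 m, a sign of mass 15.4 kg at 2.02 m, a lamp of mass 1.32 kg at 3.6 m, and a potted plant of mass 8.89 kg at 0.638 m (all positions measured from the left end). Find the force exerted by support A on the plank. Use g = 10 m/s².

R_A ≈ 353 N

Taking torques about support B:
Beam weight: 22.5 × 10 = 225 N down at 2.87 m → arm 2.87 m, τ = 225 × 2.87 = 645.8 N·m counterclockwise.
Hanging mass: 19.5 × 10 = 195 N down at 4.07 m → arm 1.67 m, τ = 195 × 1.67 = 325.6 N·m counterclockwise.
Sign: 15.4 × 10 = 154 N down at 2.02 m → arm 3.72 m, τ = 154 × 3.72 = 572.9 N·m counterclockwise.
Lamp: 1.32 × 10 = 13.2 N down at 3.6 m → arm 2.14 m, τ = 13.2 × 2.14 = 28.25 N·m counterclockwise.
Potted plant: 8.89 × 10 = 88.9 N down at 0.638 m → arm 5.102 m, τ = 88.9 × 5.102 = 453.6 N·m counterclockwise.
Net load moment about support B = 2026 N·m counterclockwise.
Reaction R at support A is upward at 0 m, arm 5.74 m → moment R × 5.74 clockwise.
Balancing moments: R × 5.74 = 2026, giving R = 353 N.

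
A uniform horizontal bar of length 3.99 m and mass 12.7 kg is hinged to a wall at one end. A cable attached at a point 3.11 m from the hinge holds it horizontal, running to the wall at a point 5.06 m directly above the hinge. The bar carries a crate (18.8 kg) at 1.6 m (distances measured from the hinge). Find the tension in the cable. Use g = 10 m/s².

Take moments about the hinge.
Beam weight: 12.7 × 10 = 127 N down at 1.995 m → arm 1.995 m, τ = 127 × 1.995 = 253.4 N·m clockwise.
Crate: 18.8 × 10 = 188 N down at 1.6 m → arm 1.6 m, τ = 188 × 1.6 = 300.8 N·m clockwise.
Total clockwise load moment = 554.2 N·m.
The cable tension T acts at 3.11 m; only its component perpendicular to the bar, T sinθ, produces torque. sinθ = h/√(h²+d²) = 5.06/√(5.06²+3.11²) = 0.8519.
For rotational equilibrium, T × 3.11 × 0.8519 = 554.2, so T = 554.2 / 2.649 = 209 N.

T ≈ 209 N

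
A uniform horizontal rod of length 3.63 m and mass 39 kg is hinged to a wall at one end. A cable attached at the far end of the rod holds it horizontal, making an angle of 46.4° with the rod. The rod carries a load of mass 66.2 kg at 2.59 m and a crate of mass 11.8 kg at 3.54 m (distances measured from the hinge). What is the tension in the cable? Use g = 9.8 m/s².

T ≈ 1060 N

About the hinge:
Beam weight: 39 × 9.8 = 382.2 N down at 1.815 m → arm 1.815 m, τ = 382.2 × 1.815 = 693.7 N·m clockwise.
Load: 66.2 × 9.8 = 648.8 N down at 2.59 m → arm 2.59 m, τ = 648.8 × 2.59 = 1680 N·m clockwise.
Crate: 11.8 × 9.8 = 115.6 N down at 3.54 m → arm 3.54 m, τ = 115.6 × 3.54 = 409.2 N·m clockwise.
Total clockwise load moment = 2783 N·m.
The cable tension T acts at 3.63 m; only its component perpendicular to the rod, T sinθ, produces torque. sin 46.4° = 0.7242.
Setting net torque to zero: T × 3.63 × 0.7242 = 2783 → T = 2783 / 2.629 = 1060 N.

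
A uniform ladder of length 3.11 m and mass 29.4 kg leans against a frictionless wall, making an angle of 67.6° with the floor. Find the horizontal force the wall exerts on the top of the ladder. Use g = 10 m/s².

Sum moments about the foot of the ladder (the floor normal and friction both act there and drop out).
Ladder weight 29.4×10 = 294 N acts at 1.555 m along the ladder; its horizontal arm is 1.555·cos67.6° = 0.5926 m → τ = 174.2 N·m clockwise.
Wall normal N acts horizontally at the top; its moment arm is the height L sinθ = 3.11·sin67.6° = 2.875 m, counterclockwise.
Στ = 0 ⇒ N × 2.875 = 174.2 ⇒ N = 60.6 N.

N_wall ≈ 60.6 N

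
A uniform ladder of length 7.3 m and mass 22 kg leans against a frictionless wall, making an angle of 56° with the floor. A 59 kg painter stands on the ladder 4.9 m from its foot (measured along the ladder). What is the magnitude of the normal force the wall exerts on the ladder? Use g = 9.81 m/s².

N_wall ≈ 335 N

About the foot of the ladder:
Ladder weight 22×9.81 = 215.8 N acts at 3.65 m along the ladder; its horizontal arm is 3.65·cos56° = 2.041 m → τ = 440.4 N·m clockwise.
Painter: 59×9.81 = 578.8 N at 4.9 m → arm 2.74 m → τ = 1586 N·m clockwise.
Wall normal N acts horizontally at the top; its moment arm is the height L sinθ = 7.3·sin56° = 6.052 m, counterclockwise.
Balancing moments: N × 6.052 = 2026, giving N = 335 N.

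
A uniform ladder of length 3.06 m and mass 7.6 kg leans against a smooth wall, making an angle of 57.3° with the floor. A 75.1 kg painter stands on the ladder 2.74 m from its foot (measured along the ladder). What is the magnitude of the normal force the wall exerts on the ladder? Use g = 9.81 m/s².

About the foot of the ladder:
Ladder weight 7.6×9.81 = 74.56 N acts at 1.53 m along the ladder; its horizontal arm is 1.53·cos57.3° = 0.8266 m → τ = 61.63 N·m clockwise.
Painter: 75.1×9.81 = 736.7 N at 2.74 m → arm 1.48 m → τ = 1090 N·m clockwise.
Wall normal N acts horizontally at the top; its moment arm is the height L sinθ = 3.06·sin57.3° = 2.575 m, counterclockwise.
For rotational equilibrium, N × 2.575 = 1152, so N = 447 N.

N_wall ≈ 447 N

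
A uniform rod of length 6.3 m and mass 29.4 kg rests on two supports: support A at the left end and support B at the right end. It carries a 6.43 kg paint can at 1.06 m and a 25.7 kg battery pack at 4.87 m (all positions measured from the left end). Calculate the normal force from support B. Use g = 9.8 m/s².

About support A:
Beam weight: 29.4 × 9.8 = 288.1 N down at 3.15 m → arm 3.15 m, τ = 288.1 × 3.15 = 907.5 N·m clockwise.
Paint can: 6.43 × 9.8 = 63.01 N down at 1.06 m → arm 1.06 m, τ = 63.01 × 1.06 = 66.79 N·m clockwise.
Battery pack: 25.7 × 9.8 = 251.9 N down at 4.87 m → arm 4.87 m, τ = 251.9 × 4.87 = 1227 N·m clockwise.
Net load moment about support A = 2201 N·m clockwise.
Reaction R at support B is upward at 6.3 m, arm 6.3 m → moment R × 6.3 counterclockwise.
Στ = 0 ⇒ R × 6.3 = 2201 ⇒ R = 349 N.

R_B ≈ 349 N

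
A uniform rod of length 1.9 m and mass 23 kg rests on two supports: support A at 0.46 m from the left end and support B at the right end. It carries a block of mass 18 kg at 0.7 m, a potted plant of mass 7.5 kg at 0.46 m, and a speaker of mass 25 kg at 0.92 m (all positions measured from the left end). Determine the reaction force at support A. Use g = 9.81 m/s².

Taking torques about support B:
Beam weight: 23 × 9.81 = 225.6 N down at 0.95 m → arm 0.95 m, τ = 225.6 × 0.95 = 214.3 N·m counterclockwise.
Block: 18 × 9.81 = 176.6 N down at 0.7 m → arm 1.2 m, τ = 176.6 × 1.2 = 211.9 N·m counterclockwise.
Potted plant: 7.5 × 9.81 = 73.58 N down at 0.46 m → arm 1.44 m, τ = 73.58 × 1.44 = 106 N·m counterclockwise.
Speaker: 25 × 9.81 = 245.2 N down at 0.92 m → arm 0.98 m, τ = 245.2 × 0.98 = 240.3 N·m counterclockwise.
Net load moment about support B = 772.5 N·m counterclockwise.
Reaction R at support A is upward at 0.46 m, arm 1.44 m → moment R × 1.44 clockwise.
For rotational equilibrium, R × 1.44 = 772.5, so R = 536 N.

R_A ≈ 536 N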